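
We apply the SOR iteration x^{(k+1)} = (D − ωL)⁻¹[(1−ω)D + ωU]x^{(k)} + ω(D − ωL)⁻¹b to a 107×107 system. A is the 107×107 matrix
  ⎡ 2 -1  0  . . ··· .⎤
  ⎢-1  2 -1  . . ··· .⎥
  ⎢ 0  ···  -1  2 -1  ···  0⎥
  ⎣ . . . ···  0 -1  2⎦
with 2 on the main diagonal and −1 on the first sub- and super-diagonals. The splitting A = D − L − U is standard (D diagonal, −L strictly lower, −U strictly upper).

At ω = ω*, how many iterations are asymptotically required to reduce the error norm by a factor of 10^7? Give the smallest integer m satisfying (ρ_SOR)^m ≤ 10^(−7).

½·tridiag(1,0,1) at n=107: λ_k = cos(kπ/108); max |λ| at k=1 ⇒ ρ_J = cos(π/108) ≈ 0.9995770.
√(1−ρ_J²) simplifies to sin(π/108) = 0.0290847.
So ω* = 2/1.0290847 = 1.9434746 (Young).
ρ_SOR = ω* − 1 ≈ 0.9434746.
(0.9434746)^m ≤ 10^{−7}  ⇒  m·ln(0.9434746) ≤ −7·ln10  ⇒  m ≥ 277.011  ⇒  m = 278

m = 278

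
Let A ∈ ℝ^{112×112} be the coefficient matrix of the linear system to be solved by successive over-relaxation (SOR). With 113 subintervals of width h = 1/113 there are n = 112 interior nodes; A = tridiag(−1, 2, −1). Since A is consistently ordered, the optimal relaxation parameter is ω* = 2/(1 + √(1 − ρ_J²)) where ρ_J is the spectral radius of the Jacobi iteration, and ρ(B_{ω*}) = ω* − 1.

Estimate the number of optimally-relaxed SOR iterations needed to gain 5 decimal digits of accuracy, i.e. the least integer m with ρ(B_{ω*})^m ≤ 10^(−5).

m = 208

[ρ_J] n=112: ρ(B_J) = cos(π/(n+1)) = cos(π/113) = 0.9996136.
√(1 − cos²(π/113)) = sin(π/113) ≈ 0.0277981.
Young: ω* = 2/(1+√(1−ρ_J²)) = 2/(1+0.0277981) = 2/1.0277981 = 1.9459075.
Hence ρ(B_{ω*}) = 1.9459075 − 1 = 0.9459075.
ρ_SOR^m ≤ 10^(−5) ⇔ m ≥ 5·ln10/(−ln 0.9459075) = 11.5129/0.0556105 = 207.027; m = ⌈207.027⌉ = 208.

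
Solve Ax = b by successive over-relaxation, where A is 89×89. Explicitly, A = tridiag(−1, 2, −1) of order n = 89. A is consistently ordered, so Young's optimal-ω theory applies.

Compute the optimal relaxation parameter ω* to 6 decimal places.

ω* = 1.932555

spectrum of D⁻¹(L+U) = {cos(kπ/90) : 1≤k≤89}; ρ_J = cos(π/90) = 0.999391.
1 − cos²(π/90) = sin²(π/90) ⇒ √(1−ρ_J²) = sin(π/90) = 0.0348995.
Young: ω* = 2/(1+√(1−ρ_J²)) = 2/(1+0.0348995) = 2/1.0348995 = 1.932555.
ρ_SOR = ω* − 1 ≈ 0.932555.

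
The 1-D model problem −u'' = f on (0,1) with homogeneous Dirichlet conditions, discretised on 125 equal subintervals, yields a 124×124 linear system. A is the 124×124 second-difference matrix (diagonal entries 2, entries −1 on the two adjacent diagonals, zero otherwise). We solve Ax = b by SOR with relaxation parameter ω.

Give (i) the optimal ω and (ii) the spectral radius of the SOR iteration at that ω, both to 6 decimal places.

½·tridiag(1,0,1) at n=124: λ_k = cos(kπ/125); max |λ| at k=1 ⇒ ρ_J = cos(π/125) ≈ 0.999684.
√(1−ρ_J²) = |sin(π/125)| = 0.0251301
[ω*] 2 ÷ (1 + 0.0251301) = 2 ÷ 1.0251301 = 1.950972.
Hence ρ(B_{ω*}) = 1.950972 − 1 = 0.950972.

ω* = 1.950972, ρ_SOR = 0.950972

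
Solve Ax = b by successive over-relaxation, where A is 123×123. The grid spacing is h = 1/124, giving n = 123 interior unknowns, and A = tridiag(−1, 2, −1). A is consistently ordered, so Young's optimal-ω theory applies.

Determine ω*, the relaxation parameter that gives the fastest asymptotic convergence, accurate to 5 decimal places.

ω* = 1.95059

ρ_J = max_k |cos(kπ/124)| = cos(π/124) = 0.99968
√(1 − cos²(π/124)) = sin(π/124) ≈ 0.025333.
Then 2/(1+√(1−ρ_J²)) = 2/(1+0.025333); ω* = 2/1.025333 = 1.95059.
and ρ(B_{ω*}) = 1.95059 − 1 = 0.95059.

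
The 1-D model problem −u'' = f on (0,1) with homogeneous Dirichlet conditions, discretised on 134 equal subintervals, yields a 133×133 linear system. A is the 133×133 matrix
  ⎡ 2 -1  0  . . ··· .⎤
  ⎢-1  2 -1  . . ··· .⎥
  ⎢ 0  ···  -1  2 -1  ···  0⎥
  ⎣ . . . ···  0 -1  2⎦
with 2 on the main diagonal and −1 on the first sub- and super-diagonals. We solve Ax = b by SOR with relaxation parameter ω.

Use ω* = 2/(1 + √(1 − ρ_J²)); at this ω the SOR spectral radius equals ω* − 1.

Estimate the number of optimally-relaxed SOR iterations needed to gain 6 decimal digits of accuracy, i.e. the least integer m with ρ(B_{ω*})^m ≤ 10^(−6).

n=133: λ(B_J) = 1 − λ(A)/2 = cos(kπ/134); k=1 gives ρ_J = 0.9997252.
√(1 − cos²(π/134)) = sin(π/134) ≈ 0.0234426.
Young: ω* = 2/(1+√(1−ρ_J²)) = 2/(1+0.0234426) = 2/1.0234426 = 1.9541887.
At ω = 1.9541887 every |λ(B_ω)| = ω−1, so ρ_SOR = 0.9541887.
Need (0.9541887)^m ≤ 10^(−6): m ≥ 6·ln10/|ln 0.9541887| = 13.8155/0.0468938 = 294.613 ⇒ m = 295.

m = 295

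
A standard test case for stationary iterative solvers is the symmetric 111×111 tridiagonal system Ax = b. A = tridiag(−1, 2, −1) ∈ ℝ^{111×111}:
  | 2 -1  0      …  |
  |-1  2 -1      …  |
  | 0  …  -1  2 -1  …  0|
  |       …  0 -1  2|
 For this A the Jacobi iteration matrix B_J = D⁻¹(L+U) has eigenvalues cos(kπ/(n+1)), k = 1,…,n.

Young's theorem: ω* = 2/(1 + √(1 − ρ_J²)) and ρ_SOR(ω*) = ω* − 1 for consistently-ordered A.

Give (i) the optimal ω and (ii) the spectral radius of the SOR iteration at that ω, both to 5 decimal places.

ω* = 1.94544, ρ_SOR = 0.94544

With n=111, ρ(Jacobi) = cos(π/112) = 0.99961.
√(1 − cos²(π/112)) = sin(π/112) ≈ 0.028046.
ω* = 2 / (1 + 0.028046) = 2 / 1.028046 ≈ 1.94544.
ρ(B_{ω*}) = ω*−1 = 0.94544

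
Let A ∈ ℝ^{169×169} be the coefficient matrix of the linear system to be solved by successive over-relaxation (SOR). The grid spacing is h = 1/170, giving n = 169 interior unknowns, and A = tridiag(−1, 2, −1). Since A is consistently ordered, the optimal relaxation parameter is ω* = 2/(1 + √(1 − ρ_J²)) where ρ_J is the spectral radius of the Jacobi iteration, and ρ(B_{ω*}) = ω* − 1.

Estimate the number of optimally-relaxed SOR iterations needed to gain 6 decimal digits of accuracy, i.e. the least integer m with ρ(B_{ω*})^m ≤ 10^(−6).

ρ_J = max_k |cos(kπ/170)| = cos(π/170) = 0.9998293
√(1−ρ_J²) simplifies to sin(π/170) = 0.0184789.
So ω* = 2/1.0184789 = 1.9637127 (Young).
ρ(B_{ω*}) = ω*−1 = 0.9637127
(0.9637127)^m ≤ 10^{−6}  ⇒  m·ln(0.9637127) ≤ −6·ln10  ⇒  m ≥ 373.775  ⇒  m = 374

m = 374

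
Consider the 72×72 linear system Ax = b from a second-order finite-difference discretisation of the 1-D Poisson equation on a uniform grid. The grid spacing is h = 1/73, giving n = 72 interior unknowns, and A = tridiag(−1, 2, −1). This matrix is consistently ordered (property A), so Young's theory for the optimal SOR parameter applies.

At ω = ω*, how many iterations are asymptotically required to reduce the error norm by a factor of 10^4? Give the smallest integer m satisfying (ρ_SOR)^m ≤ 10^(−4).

ρ_J = max_k |cos(kπ/73)| = cos(π/73) = 0.9990741
√(1−ρ_J²) simplifies to sin(π/73) = 0.0430222.
Young: ω* = 2/(1+√(1−ρ_J²)) = 2/(1+0.0430222) = 2/1.0430222 = 1.9175047.
ρ_SOR = ω* − 1 = 1.9175047 − 1 = 0.9175047.
4·ln10 = 9.21034; −ln(0.9175047) = 0.0860976; m = ⌈9.21034/0.0860976⌉ = ⌈106.976⌉ = 107.

m = 107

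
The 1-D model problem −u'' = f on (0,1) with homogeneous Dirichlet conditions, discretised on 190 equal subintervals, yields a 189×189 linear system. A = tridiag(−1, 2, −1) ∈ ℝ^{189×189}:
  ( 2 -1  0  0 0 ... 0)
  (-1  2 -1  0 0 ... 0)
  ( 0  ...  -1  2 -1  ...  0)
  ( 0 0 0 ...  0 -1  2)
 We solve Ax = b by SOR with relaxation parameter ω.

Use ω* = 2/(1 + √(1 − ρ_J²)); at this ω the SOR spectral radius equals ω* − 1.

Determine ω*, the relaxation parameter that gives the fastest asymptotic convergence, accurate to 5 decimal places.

ω* = 1.96747

B_J for the 189×189 system has eigenvalues cos(kπ/190); ρ_J = cos(π/190) = 0.99986.
√(1−ρ_J²) simplifies to sin(π/190) = 0.016534.
Then 2/(1+√(1−ρ_J²)) = 2/(1+0.016534); ω* = 2/1.016534 = 1.96747.
[ρ_SOR] ω* − 1 = 0.96747.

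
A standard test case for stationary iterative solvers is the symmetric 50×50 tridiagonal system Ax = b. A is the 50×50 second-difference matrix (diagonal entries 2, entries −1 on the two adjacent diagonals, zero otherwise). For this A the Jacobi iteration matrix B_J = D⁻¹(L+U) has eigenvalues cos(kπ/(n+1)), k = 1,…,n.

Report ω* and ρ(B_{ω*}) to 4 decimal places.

½·tridiag(1,0,1) at n=50: λ_k = cos(kπ/51); max |λ| at k=1 ⇒ ρ_J = cos(π/51) ≈ 0.9981.
√(1−ρ_J²) = |sin(π/51)| = 0.06156
ω* = 2/(1+0.06156) = 1.8840
ρ(B_{ω*}) = ω*−1 = 0.8840

ω* = 1.8840, ρ_SOR = 0.8840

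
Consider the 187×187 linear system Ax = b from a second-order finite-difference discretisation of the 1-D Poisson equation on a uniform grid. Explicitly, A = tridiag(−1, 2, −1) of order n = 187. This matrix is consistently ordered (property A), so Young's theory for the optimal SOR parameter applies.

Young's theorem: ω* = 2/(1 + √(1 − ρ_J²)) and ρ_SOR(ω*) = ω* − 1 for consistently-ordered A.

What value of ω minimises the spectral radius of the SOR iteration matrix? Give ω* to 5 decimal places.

ω* = 1.96713

[ρ_J] n=187: ρ(B_J) = cos(π/(n+1)) = cos(π/188) = 0.99986.
root = sin(π/188) = 0.016710  (since 1−cos² = sin²).
Then 2/(1+√(1−ρ_J²)) = 2/(1+0.016710); ω* = 2/1.016710 = 1.96713.
ρ_SOR = ω* − 1 = 1.96713 − 1 = 0.96713.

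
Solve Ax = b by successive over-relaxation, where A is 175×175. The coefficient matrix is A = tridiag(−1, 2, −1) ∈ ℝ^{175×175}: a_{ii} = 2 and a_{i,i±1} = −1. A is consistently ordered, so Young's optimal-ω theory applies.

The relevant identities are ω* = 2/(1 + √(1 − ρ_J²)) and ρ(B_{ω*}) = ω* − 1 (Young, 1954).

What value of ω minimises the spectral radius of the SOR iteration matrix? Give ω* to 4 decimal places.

ρ_J = max_k |cos(kπ/176)| = cos(π/176) = 0.9998
1 − cos²(π/176) = sin²(π/176) ⇒ √(1−ρ_J²) = sin(π/176) = 0.01785.
So ω* = 2/1.01785 = 1.9649 (Young).
ρ_SOR = ω* − 1 ≈ 0.9649.

ω* = 1.9649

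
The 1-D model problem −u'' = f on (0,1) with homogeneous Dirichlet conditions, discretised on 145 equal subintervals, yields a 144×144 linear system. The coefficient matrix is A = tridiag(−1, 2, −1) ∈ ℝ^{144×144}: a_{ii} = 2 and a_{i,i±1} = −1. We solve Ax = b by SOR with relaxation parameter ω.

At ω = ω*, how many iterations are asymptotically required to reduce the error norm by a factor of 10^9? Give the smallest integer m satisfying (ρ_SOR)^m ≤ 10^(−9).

m = 479

With n=144, ρ(Jacobi) = cos(π/145) = 0.9997653.
√(1−ρ_J²) = |sin(π/145)| = 0.0216645
ω* = 2/(1+0.0216645) = 1.9575898
Hence ρ(B_{ω*}) = 1.9575898 − 1 = 0.9575898.
Need (0.9575898)^m ≤ 10^(−9): m ≥ 9·ln10/|ln 0.9575898| = 20.7233/0.0433358 = 478.203 ⇒ m = 479.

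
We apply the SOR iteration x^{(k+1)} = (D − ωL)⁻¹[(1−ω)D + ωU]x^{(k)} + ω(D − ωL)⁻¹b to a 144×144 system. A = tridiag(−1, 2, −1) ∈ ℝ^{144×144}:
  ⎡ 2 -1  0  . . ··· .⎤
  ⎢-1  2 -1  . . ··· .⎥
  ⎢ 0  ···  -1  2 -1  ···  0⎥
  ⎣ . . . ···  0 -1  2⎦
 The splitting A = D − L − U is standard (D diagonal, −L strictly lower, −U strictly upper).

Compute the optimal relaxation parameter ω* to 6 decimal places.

½·tridiag(1,0,1) at n=144: λ_k = cos(kπ/145); max |λ| at k=1 ⇒ ρ_J = cos(π/145) ≈ 0.999765.
√(1−ρ_J²) = |sin(π/145)| = 0.0216645
So ω* = 2/1.0216645 = 1.957590 (Young).
ρ_SOR = ω* − 1 = 1.957590 − 1 = 0.957590.

ω* = 1.957590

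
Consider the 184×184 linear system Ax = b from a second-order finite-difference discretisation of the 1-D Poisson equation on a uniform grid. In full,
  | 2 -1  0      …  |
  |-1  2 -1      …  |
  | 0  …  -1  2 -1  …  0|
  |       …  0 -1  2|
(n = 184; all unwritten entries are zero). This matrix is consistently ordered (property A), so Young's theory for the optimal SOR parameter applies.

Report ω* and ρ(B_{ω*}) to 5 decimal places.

½·tridiag(1,0,1) at n=184: λ_k = cos(kπ/185); max |λ| at k=1 ⇒ ρ_J = cos(π/185) ≈ 0.99986.
√(1 − cos²(π/185)) = sin(π/185) ≈ 0.016981.
[ω*] 2 ÷ (1 + 0.016981) = 2 ÷ 1.016981 = 1.96661.
ρ(B_{ω*}) = ω*−1 = 0.96661

ω* = 1.96661, ρ_SOR = 0.96661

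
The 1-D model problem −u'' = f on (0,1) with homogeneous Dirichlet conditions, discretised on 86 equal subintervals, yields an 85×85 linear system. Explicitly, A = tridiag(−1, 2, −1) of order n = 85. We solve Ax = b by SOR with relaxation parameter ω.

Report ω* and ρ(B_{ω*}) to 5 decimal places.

ω* = 1.92953, ρ_SOR = 0.92953

½·tridiag(1,0,1) at n=85: λ_k = cos(kπ/86); max |λ| at k=1 ⇒ ρ_J = cos(π/86) ≈ 0.99933.
√(1−ρ_J²) simplifies to sin(π/86) = 0.036522.
Then 2/(1+√(1−ρ_J²)) = 2/(1+0.036522); ω* = 2/1.036522 = 1.92953.
ρ(B_{ω*}) = ω*−1 = 0.92953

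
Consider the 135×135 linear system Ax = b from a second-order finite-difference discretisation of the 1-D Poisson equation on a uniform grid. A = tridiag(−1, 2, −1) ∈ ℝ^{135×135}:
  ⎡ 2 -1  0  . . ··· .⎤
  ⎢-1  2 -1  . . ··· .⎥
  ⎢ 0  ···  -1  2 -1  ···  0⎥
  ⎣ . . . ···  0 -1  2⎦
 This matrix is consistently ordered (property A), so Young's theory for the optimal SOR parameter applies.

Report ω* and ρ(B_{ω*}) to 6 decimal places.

ω* = 1.954847, ρ_SOR = 0.954847

B_J for the 135×135 system has eigenvalues cos(kπ/136); ρ_J = cos(π/136) = 0.999733.
1 − cos²(π/136) = sin²(π/136) ⇒ √(1−ρ_J²) = sin(π/136) = 0.0230979.
Then 2/(1+√(1−ρ_J²)) = 2/(1+0.0230979); ω* = 2/1.0230979 = 1.954847.
Hence ρ(B_{ω*}) = 1.954847 − 1 = 0.954847.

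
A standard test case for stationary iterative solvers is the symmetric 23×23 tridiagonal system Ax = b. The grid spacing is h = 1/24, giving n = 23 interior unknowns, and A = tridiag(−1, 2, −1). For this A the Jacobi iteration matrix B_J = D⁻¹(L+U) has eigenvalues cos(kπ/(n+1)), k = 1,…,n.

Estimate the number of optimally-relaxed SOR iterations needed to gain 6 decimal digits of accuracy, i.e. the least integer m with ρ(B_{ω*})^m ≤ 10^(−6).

spectrum of D⁻¹(L+U) = {cos(kπ/24) : 1≤k≤23}; ρ_J = cos(π/24) = 0.9914449.
root = sin(π/24) = 0.1305262  (since 1−cos² = sin²).
ω* = 2 / (1 + 0.1305262) = 2 / 1.1305262 ≈ 1.7690877.
Hence ρ(B_{ω*}) = 1.7690877 − 1 = 0.7690877.
Need (0.7690877)^m ≤ 10^(−6): m ≥ 6·ln10/|ln 0.7690877| = 13.8155/0.26255 = 52.620 ⇒ m = 53.

m = 53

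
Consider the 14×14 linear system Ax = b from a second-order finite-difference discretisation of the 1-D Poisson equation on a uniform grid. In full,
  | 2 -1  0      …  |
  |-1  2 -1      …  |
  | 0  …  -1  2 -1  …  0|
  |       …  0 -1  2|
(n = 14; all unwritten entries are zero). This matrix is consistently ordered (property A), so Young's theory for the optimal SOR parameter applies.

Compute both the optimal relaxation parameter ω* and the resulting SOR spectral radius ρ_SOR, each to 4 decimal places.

ω* = 1.6558, ρ_SOR = 0.6558

With n=14, ρ(Jacobi) = cos(π/15) = 0.9781.
√(1−ρ_J²) simplifies to sin(π/15) = 0.20791.
So ω* = 2/1.20791 = 1.6558 (Young).
ρ_SOR = ω* − 1 = 1.6558 − 1 = 0.6558.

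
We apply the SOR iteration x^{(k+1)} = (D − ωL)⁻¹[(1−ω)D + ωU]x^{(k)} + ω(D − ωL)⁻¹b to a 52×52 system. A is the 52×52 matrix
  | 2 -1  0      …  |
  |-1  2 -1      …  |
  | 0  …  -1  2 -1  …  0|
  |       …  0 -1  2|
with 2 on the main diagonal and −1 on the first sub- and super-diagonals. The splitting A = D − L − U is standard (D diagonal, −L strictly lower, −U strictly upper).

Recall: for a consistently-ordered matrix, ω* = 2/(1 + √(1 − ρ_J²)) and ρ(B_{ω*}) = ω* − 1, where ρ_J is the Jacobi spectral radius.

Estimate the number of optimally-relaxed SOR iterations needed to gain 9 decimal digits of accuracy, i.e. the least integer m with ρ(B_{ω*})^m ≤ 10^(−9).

B_J for the 52×52 system has eigenvalues cos(kπ/53); ρ_J = cos(π/53) = 0.9982437.
1 − cos²(π/53) = sin²(π/53) ⇒ √(1−ρ_J²) = sin(π/53) = 0.0592406.
ω* = 2/(1 + 0.0592406) = 2/1.0592406 = 1.8881451.
At ω = 1.8881451 every |λ(B_ω)| = ω−1, so ρ_SOR = 0.8881451.
m ≥ 9·ln10 / (−ln 0.8881451) = 174.703; smallest integer m = 175.

m = 175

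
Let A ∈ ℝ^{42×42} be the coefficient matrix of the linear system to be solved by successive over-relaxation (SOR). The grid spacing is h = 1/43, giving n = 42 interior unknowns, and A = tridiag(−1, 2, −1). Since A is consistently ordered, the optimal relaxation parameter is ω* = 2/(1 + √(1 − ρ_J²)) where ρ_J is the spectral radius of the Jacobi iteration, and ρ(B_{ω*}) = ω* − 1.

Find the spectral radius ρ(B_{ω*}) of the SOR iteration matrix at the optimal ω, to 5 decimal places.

B_J for the 42×42 system has eigenvalues cos(kπ/43); ρ_J = cos(π/43) = 0.99733.
√(1−ρ_J²) simplifies to sin(π/43) = 0.072995.
Young: ω* = 2/(1+√(1−ρ_J²)) = 2/(1+0.072995) = 2/1.072995 = 1.86394.
ρ_SOR = ω* − 1 ≈ 0.86394.

ρ_SOR = 0.86394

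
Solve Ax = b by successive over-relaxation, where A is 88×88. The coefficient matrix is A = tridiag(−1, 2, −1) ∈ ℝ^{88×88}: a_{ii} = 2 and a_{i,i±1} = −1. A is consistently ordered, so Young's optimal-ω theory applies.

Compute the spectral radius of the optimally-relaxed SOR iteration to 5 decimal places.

½·tridiag(1,0,1) at n=88: λ_k = cos(kπ/89); max |λ| at k=1 ⇒ ρ_J = cos(π/89) ≈ 0.99938.
1 − cos²(π/89) = sin²(π/89) ⇒ √(1−ρ_J²) = sin(π/89) = 0.035291.
Then 2/(1+√(1−ρ_J²)) = 2/(1+0.035291); ω* = 2/1.035291 = 1.93182.
At ω = 1.93182 every |λ(B_ω)| = ω−1, so ρ_SOR = 0.93182.

ρ_SOR = 0.93182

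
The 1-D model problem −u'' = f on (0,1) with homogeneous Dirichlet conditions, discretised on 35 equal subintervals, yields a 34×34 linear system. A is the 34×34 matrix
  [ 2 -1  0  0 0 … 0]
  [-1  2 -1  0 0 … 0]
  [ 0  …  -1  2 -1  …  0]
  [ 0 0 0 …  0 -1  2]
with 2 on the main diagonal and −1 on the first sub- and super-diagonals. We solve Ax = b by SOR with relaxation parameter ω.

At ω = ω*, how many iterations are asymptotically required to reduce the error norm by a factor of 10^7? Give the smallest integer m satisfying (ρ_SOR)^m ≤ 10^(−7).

m = 90

[ρ_J] n=34: ρ(B_J) = cos(π/(n+1)) = cos(π/35) = 0.9959743.
root = sin(π/35) = 0.0896393  (since 1−cos² = sin²).
ω* = 2/(1+0.0896393) = 1.8354698
ρ_SOR = ω* − 1 ≈ 0.8354698.
ρ_SOR^m ≤ 10^(−7) ⇔ m ≥ 7·ln10/(−ln 0.8354698) = 16.1181/0.179761 = 89.664; m = ⌈89.664⌉ = 90.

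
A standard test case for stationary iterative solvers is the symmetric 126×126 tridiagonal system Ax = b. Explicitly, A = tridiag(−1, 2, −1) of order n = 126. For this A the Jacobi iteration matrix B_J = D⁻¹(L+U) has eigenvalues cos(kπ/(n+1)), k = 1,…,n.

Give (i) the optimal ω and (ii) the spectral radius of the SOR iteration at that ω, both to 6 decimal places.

ω* = 1.951725, ρ_SOR = 0.951725

ρ_J = max_k |cos(kπ/127)| = cos(π/127) = 0.999694
√(1 − cos²(π/127)) = sin(π/127) ≈ 0.0247344.
So ω* = 2/1.0247344 = 1.951725 (Young).
ρ(B_{ω*}) = ω*−1 = 0.951725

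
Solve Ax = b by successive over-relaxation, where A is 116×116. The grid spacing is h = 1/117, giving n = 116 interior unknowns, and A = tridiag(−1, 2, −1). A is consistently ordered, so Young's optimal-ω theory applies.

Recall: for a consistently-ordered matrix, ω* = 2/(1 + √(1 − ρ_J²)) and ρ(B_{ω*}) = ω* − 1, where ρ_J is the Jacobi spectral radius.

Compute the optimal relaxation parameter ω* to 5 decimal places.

ω* = 1.94771

[ρ_J] n=116: ρ(B_J) = cos(π/(n+1)) = cos(π/117) = 0.99964.
root = sin(π/117) = 0.026848  (since 1−cos² = sin²).
Then 2/(1+√(1−ρ_J²)) = 2/(1+0.026848); ω* = 2/1.026848 = 1.94771.
ρ_SOR = ω* − 1 = 1.94771 − 1 = 0.94771.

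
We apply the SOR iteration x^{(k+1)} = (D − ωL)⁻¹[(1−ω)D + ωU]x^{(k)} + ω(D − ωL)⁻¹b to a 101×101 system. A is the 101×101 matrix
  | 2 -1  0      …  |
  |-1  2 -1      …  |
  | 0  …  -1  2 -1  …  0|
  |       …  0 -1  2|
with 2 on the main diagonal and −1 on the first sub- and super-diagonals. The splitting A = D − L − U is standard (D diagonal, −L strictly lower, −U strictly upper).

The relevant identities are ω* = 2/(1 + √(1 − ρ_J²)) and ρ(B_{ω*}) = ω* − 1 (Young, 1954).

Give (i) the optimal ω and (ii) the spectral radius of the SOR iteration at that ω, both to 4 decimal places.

With n=101, ρ(Jacobi) = cos(π/102) = 0.9995.
√(1−ρ_J²) = |sin(π/102)| = 0.03080
Young: ω* = 2/(1+√(1−ρ_J²)) = 2/(1+0.03080) = 2/1.03080 = 1.9402.
[ρ_SOR] ω* − 1 = 0.9402.

ω* = 1.9402, ρ_SOR = 0.9402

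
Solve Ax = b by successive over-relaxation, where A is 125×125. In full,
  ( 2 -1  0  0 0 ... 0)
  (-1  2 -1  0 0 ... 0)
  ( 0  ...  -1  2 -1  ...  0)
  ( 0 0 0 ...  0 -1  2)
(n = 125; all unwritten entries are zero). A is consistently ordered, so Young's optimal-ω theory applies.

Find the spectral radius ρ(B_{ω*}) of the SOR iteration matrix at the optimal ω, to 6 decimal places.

ρ_SOR = 0.951351

ρ_J = max_k |cos(kπ/126)| = cos(π/126) = 0.999689
1 − cos²(π/126) = sin²(π/126) ⇒ √(1−ρ_J²) = sin(π/126) = 0.0249307.
ω* = 2/(1+0.0249307) = 1.951351
ρ_SOR = ω* − 1 ≈ 0.951351.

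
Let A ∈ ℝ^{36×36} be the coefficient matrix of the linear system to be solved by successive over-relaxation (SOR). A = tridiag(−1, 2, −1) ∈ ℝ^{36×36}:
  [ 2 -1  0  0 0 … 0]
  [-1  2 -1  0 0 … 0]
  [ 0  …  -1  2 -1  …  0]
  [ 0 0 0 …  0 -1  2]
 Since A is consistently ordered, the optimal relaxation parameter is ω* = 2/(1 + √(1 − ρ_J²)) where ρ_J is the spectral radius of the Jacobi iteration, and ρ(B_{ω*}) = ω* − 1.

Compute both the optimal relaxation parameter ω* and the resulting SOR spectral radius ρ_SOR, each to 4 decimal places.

ω* = 1.8436, ρ_SOR = 0.8436

spectrum of D⁻¹(L+U) = {cos(kπ/37) : 1≤k≤36}; ρ_J = cos(π/37) = 0.9964.
√(1−ρ_J²) simplifies to sin(π/37) = 0.08481.
So ω* = 2/1.08481 = 1.8436 (Young).
At ω = 1.8436 every |λ(B_ω)| = ω−1, so ρ_SOR = 0.8436.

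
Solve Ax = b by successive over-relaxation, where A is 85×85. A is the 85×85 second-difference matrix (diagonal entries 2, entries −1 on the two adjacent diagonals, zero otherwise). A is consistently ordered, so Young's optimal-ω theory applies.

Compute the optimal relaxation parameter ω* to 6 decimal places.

With n=85, ρ(Jacobi) = cos(π/86) = 0.999333.
√(1−ρ_J²) simplifies to sin(π/86) = 0.0365220.
ω* = 2 / (1 + 0.0365220) = 2 / 1.0365220 ≈ 1.929530.
and ρ(B_{ω*}) = 1.929530 − 1 = 0.929530.

ω* = 1.929530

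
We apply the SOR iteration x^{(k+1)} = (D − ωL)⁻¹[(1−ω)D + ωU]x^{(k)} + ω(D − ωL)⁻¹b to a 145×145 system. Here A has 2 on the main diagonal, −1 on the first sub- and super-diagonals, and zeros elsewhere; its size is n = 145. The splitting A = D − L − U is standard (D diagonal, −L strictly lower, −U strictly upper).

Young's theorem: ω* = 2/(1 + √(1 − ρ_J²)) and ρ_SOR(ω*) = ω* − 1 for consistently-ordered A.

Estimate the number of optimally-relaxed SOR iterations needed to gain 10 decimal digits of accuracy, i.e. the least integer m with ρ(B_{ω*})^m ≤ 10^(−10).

[ρ_J] n=145: ρ(B_J) = cos(π/(n+1)) = cos(π/146) = 0.9997685.
√(1−ρ_J²) simplifies to sin(π/146) = 0.0215161.
ω* = 2 / (1 + 0.0215161) = 2 / 1.0215161 ≈ 1.9578742.
ρ_SOR = ω* − 1 ≈ 0.9578742.
m ≥ 10·ln10 / (−ln 0.9578742) = 535.003; smallest integer m = 536.

m = 536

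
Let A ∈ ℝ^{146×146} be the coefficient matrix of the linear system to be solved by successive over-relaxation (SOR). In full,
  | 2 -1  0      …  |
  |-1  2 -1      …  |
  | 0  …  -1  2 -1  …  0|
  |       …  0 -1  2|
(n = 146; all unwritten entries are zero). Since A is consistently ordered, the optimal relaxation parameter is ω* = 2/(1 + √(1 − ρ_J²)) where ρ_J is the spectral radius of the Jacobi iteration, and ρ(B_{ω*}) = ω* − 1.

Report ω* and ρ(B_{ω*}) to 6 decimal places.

ω* = 1.958155, ρ_SOR = 0.958155

n=146: λ(B_J) = 1 − λ(A)/2 = cos(kπ/147); k=1 gives ρ_J = 0.999772.
1 − cos²(π/147) = sin²(π/147) ⇒ √(1−ρ_J²) = sin(π/147) = 0.0213698.
So ω* = 2/1.0213698 = 1.958155 (Young).
[ρ_SOR] ω* − 1 = 0.958155.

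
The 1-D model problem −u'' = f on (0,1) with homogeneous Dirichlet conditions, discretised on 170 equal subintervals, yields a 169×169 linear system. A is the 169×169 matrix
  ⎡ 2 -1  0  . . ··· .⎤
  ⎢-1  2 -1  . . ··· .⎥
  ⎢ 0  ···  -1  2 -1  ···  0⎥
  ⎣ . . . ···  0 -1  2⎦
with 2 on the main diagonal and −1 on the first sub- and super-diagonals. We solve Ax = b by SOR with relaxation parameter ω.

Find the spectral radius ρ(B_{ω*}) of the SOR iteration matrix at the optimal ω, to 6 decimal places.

ρ_SOR = 0.963713

spectrum of D⁻¹(L+U) = {cos(kπ/170) : 1≤k≤169}; ρ_J = cos(π/170) = 0.999829.
1 − cos²(π/170) = sin²(π/170) ⇒ √(1−ρ_J²) = sin(π/170) = 0.0184789.
ω* = 2/(1 + 0.0184789) = 2/1.0184789 = 1.963713.
ρ(B_{ω*}) = ω*−1 = 0.963713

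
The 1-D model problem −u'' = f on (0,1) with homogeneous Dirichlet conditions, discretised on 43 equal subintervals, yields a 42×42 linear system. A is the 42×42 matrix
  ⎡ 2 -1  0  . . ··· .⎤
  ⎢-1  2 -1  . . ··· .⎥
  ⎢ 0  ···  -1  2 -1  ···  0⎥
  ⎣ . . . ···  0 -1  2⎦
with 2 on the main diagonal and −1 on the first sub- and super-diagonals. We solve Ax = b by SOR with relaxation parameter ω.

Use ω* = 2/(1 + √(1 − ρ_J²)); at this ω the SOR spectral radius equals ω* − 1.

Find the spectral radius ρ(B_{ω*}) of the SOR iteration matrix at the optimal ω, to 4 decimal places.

ρ_SOR = 0.8639

½·tridiag(1,0,1) at n=42: λ_k = cos(kπ/43); max |λ| at k=1 ⇒ ρ_J = cos(π/43) ≈ 0.9973.
√(1−ρ_J²) = |sin(π/43)| = 0.07300
So ω* = 2/1.07300 = 1.8639 (Young).
[ρ_SOR] ω* − 1 = 0.8639.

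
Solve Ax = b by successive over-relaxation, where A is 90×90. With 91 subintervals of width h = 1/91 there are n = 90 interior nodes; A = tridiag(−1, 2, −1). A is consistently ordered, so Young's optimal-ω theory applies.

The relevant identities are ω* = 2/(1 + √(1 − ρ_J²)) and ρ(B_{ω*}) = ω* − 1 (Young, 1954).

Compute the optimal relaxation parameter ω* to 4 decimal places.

B_J for the 90×90 system has eigenvalues cos(kπ/91); ρ_J = cos(π/91) = 0.9994.
√(1−ρ_J²) = |sin(π/91)| = 0.03452
Young: ω* = 2/(1+√(1−ρ_J²)) = 2/(1+0.03452) = 2/1.03452 = 1.9333.
Hence ρ(B_{ω*}) = 1.9333 − 1 = 0.9333.

ω* = 1.9333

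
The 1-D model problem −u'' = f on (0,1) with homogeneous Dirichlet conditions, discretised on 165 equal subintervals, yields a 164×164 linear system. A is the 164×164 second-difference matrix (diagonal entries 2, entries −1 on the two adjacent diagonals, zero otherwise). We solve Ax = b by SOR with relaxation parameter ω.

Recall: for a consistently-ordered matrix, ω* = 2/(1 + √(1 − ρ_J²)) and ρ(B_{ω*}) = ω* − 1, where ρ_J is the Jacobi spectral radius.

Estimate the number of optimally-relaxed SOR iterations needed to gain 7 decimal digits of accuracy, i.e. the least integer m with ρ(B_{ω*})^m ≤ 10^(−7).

m = 424

ρ_J = max_k |cos(kπ/165)| = cos(π/165) = 0.9998187
√(1−ρ_J²) = |sin(π/165)| = 0.0190388
ω* = 2 / (1 + 0.0190388) = 2 / 1.0190388 ≈ 1.9626338.
Hence ρ(B_{ω*}) = 1.9626338 − 1 = 0.9626338.
m ≥ 7·ln10 / (−ln 0.9626338) = 423.245; smallest integer m = 424.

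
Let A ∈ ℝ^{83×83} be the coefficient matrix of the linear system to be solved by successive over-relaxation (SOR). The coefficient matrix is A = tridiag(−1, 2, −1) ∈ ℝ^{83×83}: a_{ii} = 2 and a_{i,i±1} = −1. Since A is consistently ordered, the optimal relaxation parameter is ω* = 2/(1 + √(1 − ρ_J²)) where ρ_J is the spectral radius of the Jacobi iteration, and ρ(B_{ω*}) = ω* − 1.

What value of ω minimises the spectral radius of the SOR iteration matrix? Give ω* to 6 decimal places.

ω* = 1.927913

ρ_J = max_k |cos(kπ/84)| = cos(π/84) = 0.999301
√(1−ρ_J²) = |sin(π/84)| = 0.0373912
ω* = 2/(1 + 0.0373912) = 2/1.0373912 = 1.927913.
At ω = 1.927913 every |λ(B_ω)| = ω−1, so ρ_SOR = 0.927913.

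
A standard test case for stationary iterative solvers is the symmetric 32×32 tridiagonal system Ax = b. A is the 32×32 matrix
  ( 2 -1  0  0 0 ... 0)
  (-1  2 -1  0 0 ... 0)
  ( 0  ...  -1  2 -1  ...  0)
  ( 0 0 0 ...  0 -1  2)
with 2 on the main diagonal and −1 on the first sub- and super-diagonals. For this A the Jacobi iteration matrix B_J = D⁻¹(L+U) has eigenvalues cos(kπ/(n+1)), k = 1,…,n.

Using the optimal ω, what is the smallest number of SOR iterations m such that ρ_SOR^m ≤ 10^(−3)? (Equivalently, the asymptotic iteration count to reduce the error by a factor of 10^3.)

B_J for the 32×32 system has eigenvalues cos(kπ/33); ρ_J = cos(π/33) = 0.9954719.
√(1 − cos²(π/33)) = sin(π/33) ≈ 0.0950560.
So ω* = 2/1.0950560 = 1.8263906 (Young).
At ω = 1.8263906 every |λ(B_ω)| = ω−1, so ρ_SOR = 0.8263906.
Need (0.8263906)^m ≤ 10^(−3): m ≥ 3·ln10/|ln 0.8263906| = 6.90776/0.190688 = 36.225 ⇒ m = 37.

m = 37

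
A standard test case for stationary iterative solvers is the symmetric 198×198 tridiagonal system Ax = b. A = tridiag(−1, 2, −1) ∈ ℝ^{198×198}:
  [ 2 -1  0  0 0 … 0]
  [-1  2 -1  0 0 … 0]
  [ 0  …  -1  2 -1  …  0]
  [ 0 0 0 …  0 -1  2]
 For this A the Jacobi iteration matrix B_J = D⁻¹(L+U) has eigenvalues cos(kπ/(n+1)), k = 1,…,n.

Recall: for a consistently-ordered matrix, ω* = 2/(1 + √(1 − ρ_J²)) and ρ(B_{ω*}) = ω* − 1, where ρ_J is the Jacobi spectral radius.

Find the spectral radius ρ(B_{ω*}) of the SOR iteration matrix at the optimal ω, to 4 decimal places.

n=198: λ(B_J) = 1 − λ(A)/2 = cos(kπ/199); k=1 gives ρ_J = 0.9999.
√(1−ρ_J²) simplifies to sin(π/199) = 0.01579.
ω* = 2/(1 + 0.01579) = 2/1.01579 = 1.9689.
ρ_SOR = ω* − 1 = 1.9689 − 1 = 0.9689.

ρ_SOR = 0.9689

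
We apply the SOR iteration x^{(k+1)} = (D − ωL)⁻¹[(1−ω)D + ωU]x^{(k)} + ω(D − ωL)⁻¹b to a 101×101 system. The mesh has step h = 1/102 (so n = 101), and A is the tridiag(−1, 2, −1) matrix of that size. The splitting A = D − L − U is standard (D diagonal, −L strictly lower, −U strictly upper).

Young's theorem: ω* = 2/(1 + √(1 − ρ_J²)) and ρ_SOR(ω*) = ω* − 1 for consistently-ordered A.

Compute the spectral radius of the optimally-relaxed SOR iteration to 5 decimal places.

ρ_J = max_k |cos(kπ/102)| = cos(π/102) = 0.99953
root = sin(π/102) = 0.030795  (since 1−cos² = sin²).
ω* = 2/(1 + 0.030795) = 2/1.030795 = 1.94025.
[ρ_SOR] ω* − 1 = 0.94025.

ρ_SOR = 0.94025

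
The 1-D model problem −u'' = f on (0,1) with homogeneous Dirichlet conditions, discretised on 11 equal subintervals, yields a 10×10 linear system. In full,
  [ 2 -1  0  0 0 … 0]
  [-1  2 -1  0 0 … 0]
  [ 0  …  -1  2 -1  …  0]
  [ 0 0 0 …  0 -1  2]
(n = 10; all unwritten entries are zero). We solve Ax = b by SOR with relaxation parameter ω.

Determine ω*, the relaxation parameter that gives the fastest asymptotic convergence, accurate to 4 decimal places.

ω* = 1.5604

spectrum of D⁻¹(L+U) = {cos(kπ/11) : 1≤k≤10}; ρ_J = cos(π/11) = 0.9595.
√(1 − cos²(π/11)) = sin(π/11) ≈ 0.28173.
Then 2/(1+√(1−ρ_J²)) = 2/(1+0.28173); ω* = 2/1.28173 = 1.5604.
ρ_SOR = ω* − 1 ≈ 0.5604.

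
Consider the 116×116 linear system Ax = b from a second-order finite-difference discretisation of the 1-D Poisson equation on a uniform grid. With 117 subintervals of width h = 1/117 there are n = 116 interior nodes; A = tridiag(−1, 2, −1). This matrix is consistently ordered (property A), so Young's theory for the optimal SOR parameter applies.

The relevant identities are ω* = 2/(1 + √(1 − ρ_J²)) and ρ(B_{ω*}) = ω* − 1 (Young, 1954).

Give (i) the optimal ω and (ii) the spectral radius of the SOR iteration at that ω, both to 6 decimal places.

B_J for the 116×116 system has eigenvalues cos(kπ/117); ρ_J = cos(π/117) = 0.999640.
√(1−ρ_J²) simplifies to sin(π/117) = 0.0268480.
ω* = 2 / (1 + 0.0268480) = 2 / 1.0268480 ≈ 1.947708.
ρ_SOR = ω* − 1 = 1.947708 − 1 = 0.947708.

ω* = 1.947708, ρ_SOR = 0.947708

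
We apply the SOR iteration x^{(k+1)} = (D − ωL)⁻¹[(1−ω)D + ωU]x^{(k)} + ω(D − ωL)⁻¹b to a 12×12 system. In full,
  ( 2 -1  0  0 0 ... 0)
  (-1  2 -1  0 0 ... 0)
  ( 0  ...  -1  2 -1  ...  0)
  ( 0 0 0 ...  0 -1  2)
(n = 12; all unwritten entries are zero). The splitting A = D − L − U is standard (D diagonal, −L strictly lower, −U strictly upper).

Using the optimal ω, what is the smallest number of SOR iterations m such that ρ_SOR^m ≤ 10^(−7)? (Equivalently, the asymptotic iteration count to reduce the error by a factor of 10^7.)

[ρ_J] n=12: ρ(B_J) = cos(π/(n+1)) = cos(π/13) = 0.9709418.
√(1−ρ_J²) = |sin(π/13)| = 0.2393157
Then 2/(1+√(1−ρ_J²)) = 2/(1+0.2393157); ω* = 2/1.2393157 = 1.6137938.
ρ(B_{ω*}) = ω*−1 = 0.6137938
m ≥ 7·ln10 / (−ln 0.6137938) = 33.022; smallest integer m = 34.

m = 34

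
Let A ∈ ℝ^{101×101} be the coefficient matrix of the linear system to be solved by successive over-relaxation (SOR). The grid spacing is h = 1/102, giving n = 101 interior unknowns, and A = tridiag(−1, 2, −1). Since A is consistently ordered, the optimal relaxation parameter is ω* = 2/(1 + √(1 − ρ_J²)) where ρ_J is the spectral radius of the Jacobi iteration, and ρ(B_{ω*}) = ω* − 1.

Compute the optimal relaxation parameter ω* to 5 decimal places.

ω* = 1.94025

spectrum of D⁻¹(L+U) = {cos(kπ/102) : 1≤k≤101}; ρ_J = cos(π/102) = 0.99953.
√(1 − cos²(π/102)) = sin(π/102) ≈ 0.030795.
ω* = 2 / (1 + 0.030795) = 2 / 1.030795 ≈ 1.94025.
ρ_SOR = ω* − 1 ≈ 0.94025.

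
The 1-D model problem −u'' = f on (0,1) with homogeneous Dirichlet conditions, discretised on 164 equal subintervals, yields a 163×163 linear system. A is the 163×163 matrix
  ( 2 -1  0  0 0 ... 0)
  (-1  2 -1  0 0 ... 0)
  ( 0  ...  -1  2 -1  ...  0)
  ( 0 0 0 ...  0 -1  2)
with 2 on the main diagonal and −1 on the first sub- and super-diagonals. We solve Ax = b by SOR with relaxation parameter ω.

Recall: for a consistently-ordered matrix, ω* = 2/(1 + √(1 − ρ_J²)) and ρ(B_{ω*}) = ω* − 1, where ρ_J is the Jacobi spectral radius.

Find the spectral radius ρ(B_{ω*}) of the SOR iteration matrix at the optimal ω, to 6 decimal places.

ρ_J = max_k |cos(kπ/164)| = cos(π/164) = 0.999817
root = sin(π/164) = 0.0191549  (since 1−cos² = sin²).
Then 2/(1+√(1−ρ_J²)) = 2/(1+0.0191549); ω* = 2/1.0191549 = 1.962410.
ρ_SOR = ω* − 1 ≈ 0.962410.

ρ_SOR = 0.962410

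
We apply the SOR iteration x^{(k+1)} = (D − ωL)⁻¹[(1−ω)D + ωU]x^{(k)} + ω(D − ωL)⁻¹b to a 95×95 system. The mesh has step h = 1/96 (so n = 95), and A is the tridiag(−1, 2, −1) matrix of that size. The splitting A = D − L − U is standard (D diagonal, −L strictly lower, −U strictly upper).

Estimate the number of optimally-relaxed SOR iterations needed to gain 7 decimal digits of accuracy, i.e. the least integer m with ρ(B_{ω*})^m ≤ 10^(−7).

n=95: λ(B_J) = 1 − λ(A)/2 = cos(kπ/96); k=1 gives ρ_J = 0.9994646.
√(1−ρ_J²) = |sin(π/96)| = 0.0327191
ω* = 2/(1 + 0.0327191) = 2/1.0327191 = 1.9366350.
Hence ρ(B_{ω*}) = 1.9366350 − 1 = 0.9366350.
Need (0.9366350)^m ≤ 10^(−7): m ≥ 7·ln10/|ln 0.9366350| = 16.1181/0.0654616 = 246.222 ⇒ m = 247.

m = 247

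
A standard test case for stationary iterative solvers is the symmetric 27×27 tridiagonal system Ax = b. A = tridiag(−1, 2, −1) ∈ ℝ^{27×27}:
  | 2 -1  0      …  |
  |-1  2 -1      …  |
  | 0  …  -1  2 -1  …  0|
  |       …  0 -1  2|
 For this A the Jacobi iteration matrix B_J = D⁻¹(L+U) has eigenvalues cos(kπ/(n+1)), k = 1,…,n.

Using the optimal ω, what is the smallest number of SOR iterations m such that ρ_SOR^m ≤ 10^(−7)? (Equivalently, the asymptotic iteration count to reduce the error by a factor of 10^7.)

spectrum of D⁻¹(L+U) = {cos(kπ/28) : 1≤k≤27}; ρ_J = cos(π/28) = 0.9937122.
√(1−ρ_J²) = |sin(π/28)| = 0.1119645
ω* = 2/(1 + 0.1119645) = 2/1.1119645 = 1.7986186.
[ρ_SOR] ω* − 1 = 0.7986186.
(0.7986186)^m ≤ 10^{−7}  ⇒  m·ln(0.7986186) ≤ −7·ln10  ⇒  m ≥ 71.677  ⇒  m = 72

m = 72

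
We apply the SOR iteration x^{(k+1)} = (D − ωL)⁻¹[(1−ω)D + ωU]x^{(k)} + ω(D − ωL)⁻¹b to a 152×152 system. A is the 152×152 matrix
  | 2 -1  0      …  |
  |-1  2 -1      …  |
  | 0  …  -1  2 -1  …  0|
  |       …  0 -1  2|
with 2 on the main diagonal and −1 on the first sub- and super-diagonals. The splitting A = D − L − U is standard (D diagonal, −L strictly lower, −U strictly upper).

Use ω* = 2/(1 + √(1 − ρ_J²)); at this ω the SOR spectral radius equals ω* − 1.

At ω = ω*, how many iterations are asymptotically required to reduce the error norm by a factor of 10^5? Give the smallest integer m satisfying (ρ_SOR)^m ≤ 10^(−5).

[ρ_J] n=152: ρ(B_J) = cos(π/(n+1)) = cos(π/153) = 0.9997892.
root = sin(π/153) = 0.0205318  (since 1−cos² = sin²).
Young: ω* = 2/(1+√(1−ρ_J²)) = 2/(1+0.0205318) = 2/1.0205318 = 1.9597625.
ρ(B_{ω*}) = ω*−1 = 0.9597625
For 5 digits: m = 5·ln10 / (−ln 0.9597625) = 11.5129/0.0410694 = 280.328; round up → m = 281.

m = 281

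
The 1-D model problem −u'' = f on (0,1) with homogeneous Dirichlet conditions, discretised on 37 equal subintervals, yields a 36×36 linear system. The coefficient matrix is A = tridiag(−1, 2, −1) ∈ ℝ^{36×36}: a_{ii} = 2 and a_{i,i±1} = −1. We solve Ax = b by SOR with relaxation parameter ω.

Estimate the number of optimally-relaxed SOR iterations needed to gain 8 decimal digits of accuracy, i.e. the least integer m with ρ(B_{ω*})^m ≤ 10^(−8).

spectrum of D⁻¹(L+U) = {cos(kπ/37) : 1≤k≤36}; ρ_J = cos(π/37) = 0.9963975.
root = sin(π/37) = 0.0848059  (since 1−cos² = sin²).
Then 2/(1+√(1−ρ_J²)) = 2/(1+0.0848059); ω* = 2/1.0848059 = 1.8436478.
[ρ_SOR] ω* − 1 = 0.8436478.
8·ln10 = 18.4207; −ln(0.8436478) = 0.17002; m = ⌈18.4207/0.17002⌉ = ⌈108.344⌉ = 109.

m = 109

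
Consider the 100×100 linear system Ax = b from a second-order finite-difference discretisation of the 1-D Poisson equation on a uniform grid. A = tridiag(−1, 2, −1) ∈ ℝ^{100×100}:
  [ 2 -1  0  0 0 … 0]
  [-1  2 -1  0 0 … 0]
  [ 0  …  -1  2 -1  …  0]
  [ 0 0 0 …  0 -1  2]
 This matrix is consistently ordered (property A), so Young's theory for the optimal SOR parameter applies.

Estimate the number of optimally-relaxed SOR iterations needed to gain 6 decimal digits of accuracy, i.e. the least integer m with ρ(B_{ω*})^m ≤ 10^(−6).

ρ_J = max_k |cos(kπ/101)| = cos(π/101) = 0.9995163
√(1−ρ_J²) simplifies to sin(π/101) = 0.0310999.
Then 2/(1+√(1−ρ_J²)) = 2/(1+0.0310999); ω* = 2/1.0310999 = 1.9396763.
and ρ(B_{ω*}) = 1.9396763 − 1 = 0.9396763.
ρ_SOR^m ≤ 10^(−6) ⇔ m ≥ 6·ln10/(−ln 0.9396763) = 13.8155/0.0622198 = 222.043; m = ⌈222.043⌉ = 223.

m = 223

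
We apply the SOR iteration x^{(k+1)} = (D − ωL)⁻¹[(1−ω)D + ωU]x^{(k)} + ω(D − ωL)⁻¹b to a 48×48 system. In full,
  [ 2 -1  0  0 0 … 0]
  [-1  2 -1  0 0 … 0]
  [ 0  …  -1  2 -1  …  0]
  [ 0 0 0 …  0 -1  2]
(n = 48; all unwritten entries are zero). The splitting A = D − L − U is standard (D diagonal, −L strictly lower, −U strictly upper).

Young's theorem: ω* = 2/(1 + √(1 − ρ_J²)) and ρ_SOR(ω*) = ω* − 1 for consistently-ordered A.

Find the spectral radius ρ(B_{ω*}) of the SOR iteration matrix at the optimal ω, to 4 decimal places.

½·tridiag(1,0,1) at n=48: λ_k = cos(kπ/49); max |λ| at k=1 ⇒ ρ_J = cos(π/49) ≈ 0.9979.
√(1−ρ_J²) = |sin(π/49)| = 0.06407
[ω*] 2 ÷ (1 + 0.06407) = 2 ÷ 1.06407 = 1.8796.
At ω = 1.8796 every |λ(B_ω)| = ω−1, so ρ_SOR = 0.8796.

ρ_SOR = 0.8796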